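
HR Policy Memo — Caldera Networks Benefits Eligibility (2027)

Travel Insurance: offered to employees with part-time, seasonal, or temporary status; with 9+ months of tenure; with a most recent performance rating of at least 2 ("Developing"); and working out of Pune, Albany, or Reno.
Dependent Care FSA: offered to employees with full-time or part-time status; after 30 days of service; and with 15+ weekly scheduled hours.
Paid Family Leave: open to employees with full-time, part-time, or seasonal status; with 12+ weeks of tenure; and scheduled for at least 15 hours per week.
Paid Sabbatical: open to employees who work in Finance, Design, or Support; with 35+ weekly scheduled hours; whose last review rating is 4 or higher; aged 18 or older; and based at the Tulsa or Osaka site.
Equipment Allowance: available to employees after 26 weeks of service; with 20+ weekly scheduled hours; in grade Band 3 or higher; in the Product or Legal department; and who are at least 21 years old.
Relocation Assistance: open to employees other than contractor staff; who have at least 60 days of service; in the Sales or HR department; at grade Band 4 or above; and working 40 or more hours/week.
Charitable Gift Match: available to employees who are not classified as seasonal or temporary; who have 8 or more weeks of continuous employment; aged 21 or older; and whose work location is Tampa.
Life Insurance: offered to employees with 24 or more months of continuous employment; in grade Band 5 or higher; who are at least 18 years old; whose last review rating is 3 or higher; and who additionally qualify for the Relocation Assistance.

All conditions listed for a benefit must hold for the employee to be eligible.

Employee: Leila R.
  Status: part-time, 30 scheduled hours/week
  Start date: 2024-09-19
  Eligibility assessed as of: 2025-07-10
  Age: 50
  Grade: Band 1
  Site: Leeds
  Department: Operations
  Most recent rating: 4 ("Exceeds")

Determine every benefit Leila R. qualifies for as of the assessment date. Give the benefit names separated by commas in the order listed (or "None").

Service from 2024-09-19 to 2025-07-10: 294 days.
Travel Insurance — status part-time ✓; service 294 days ≥ 9 months (≈270 days) ✓; rating 4 ≥ 2 ✓; site Leeds ✗ (not Pune, Albany, or Reno) → not eligible.
Dependent Care FSA — status part-time ✓; service 294 days ≥ 30 days ✓; 30 hrs/wk ≥ 15 ✓ → eligible.
Paid Family Leave — status part-time ✓; service 294 days ≥ 12 weeks (≈84 days) ✓; 30 hrs/wk ≥ 15 ✓ → eligible.
Paid Sabbatical — dept Operations ✗ → not eligible.
Equipment Allowance — service 294 days ≥ 26 weeks (≈182 days) ✓; 30 hrs/wk ≥ 20 ✓; grade Band 1 < Band 3 ✗ → not eligible.
Relocation Assistance — status part-time ✓ (not excluded); service 294 days ≥ 60 days ✓; dept Operations ✗ → not eligible.
Charitable Gift Match — status part-time ✓ (not excluded); service 294 days ≥ 8 weeks (≈56 days) ✓; age 50 ≥ 21 ✓; site Leeds ✗ (not Tampa) → not eligible.
Life Insurance — service 294 days < 24 months (≈720 days) ✗ → not eligible.

Dependent Care FSA, Paid Family Leave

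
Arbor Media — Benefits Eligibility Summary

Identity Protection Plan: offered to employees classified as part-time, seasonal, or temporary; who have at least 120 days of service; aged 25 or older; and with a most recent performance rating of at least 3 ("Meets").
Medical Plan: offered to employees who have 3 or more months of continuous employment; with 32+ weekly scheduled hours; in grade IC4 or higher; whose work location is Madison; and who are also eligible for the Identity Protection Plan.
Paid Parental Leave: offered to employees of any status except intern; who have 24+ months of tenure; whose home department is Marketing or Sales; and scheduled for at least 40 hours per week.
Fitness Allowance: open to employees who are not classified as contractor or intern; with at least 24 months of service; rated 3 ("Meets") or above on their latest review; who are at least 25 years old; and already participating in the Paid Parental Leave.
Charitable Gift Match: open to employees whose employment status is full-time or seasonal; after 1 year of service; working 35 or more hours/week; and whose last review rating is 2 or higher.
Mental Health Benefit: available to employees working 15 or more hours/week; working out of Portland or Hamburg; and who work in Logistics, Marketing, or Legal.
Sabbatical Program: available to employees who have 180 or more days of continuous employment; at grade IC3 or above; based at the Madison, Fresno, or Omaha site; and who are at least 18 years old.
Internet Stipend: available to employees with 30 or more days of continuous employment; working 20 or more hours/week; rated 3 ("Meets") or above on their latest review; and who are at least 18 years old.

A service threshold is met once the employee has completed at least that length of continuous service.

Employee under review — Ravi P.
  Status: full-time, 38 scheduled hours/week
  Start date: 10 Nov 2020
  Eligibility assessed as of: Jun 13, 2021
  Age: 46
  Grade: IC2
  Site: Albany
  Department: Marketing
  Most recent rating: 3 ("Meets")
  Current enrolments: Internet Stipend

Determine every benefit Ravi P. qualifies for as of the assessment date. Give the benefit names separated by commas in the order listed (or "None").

Service from 10 Nov 2020 to Jun 13, 2021: 215 days.
Identity Protection Plan — status full-time ✗ (requires part-time, seasonal, or temporary) → not eligible.
Medical Plan — service 215 days ≥ 3 months (≈90 days) ✓; 38 hrs/wk ≥ 32 ✓; grade IC2 < IC4 ✗ → not eligible.
Paid Parental Leave — status full-time ✓ (not excluded); service 215 days < 24 months (≈720 days) ✗ → not eligible.
Fitness Allowance — status full-time ✓ (not excluded); service 215 days < 24 months (≈720 days) ✗ → not eligible.
Charitable Gift Match — status full-time ✓; service 215 days < 1 year (≈365 days) ✗ → not eligible.
Mental Health Benefit — 38 hrs/wk ≥ 15 ✓; site Albany ✗ (not Portland or Hamburg) → not eligible.
Sabbatical Program — service 215 days ≥ 180 days ✓; grade IC2 < IC3 ✗ → not eligible.
Internet Stipend — service 215 days ≥ 30 days ✓; 38 hrs/wk ≥ 20 ✓; rating 3 ≥ 3 ✓; age 46 ≥ 18 ✓ → eligible.

Internet Stipend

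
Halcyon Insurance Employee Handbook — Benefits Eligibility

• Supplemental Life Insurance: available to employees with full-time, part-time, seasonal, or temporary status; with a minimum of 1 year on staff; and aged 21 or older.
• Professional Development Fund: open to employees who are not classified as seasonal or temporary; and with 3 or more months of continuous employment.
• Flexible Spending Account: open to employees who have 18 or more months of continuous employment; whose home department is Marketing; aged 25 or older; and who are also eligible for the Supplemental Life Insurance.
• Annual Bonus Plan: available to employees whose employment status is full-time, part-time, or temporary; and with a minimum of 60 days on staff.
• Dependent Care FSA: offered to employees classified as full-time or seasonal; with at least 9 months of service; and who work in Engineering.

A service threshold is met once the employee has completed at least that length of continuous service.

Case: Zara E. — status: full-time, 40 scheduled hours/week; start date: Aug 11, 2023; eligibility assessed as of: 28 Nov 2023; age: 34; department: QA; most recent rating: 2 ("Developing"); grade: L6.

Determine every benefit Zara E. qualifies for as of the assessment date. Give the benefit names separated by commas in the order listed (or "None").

Professional Development Fund, Annual Bonus Plan

Service from Aug 11, 2023 to 28 Nov 2023: 109 days.
Supplemental Life Insurance — status full-time ✓; service 109 days < 1 year (≈365 days) ✗ → not eligible.
Professional Development Fund — status full-time ✓ (not excluded); service 109 days ≥ 3 months (≈90 days) ✓ → eligible.
Flexible Spending Account — service 109 days < 18 months (≈540 days) ✗ → not eligible.
Annual Bonus Plan — status full-time ✓; service 109 days ≥ 60 days ✓ → eligible.
Dependent Care FSA — status full-time ✓; service 109 days < 9 months (≈270 days) ✗ → not eligible.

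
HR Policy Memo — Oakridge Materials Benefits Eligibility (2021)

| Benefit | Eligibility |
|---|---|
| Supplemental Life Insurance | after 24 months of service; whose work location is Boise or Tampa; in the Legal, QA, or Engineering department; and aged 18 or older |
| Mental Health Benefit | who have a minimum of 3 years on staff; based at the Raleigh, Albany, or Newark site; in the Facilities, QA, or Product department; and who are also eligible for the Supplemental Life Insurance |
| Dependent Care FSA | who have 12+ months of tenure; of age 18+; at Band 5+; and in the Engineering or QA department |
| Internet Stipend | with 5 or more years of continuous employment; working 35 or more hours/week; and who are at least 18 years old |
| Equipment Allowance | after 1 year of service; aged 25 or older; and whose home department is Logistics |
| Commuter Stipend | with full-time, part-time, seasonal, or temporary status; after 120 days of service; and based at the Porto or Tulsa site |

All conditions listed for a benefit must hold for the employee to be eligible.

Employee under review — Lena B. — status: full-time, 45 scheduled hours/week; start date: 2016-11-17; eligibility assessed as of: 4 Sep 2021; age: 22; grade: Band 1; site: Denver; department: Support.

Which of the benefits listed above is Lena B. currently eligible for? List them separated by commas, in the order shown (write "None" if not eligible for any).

Service from 2016-11-17 to 4 Sep 2021: 1752 days.
Supplemental Life Insurance — service 1752 days ≥ 24 months (≈720 days) ✓; site Denver ✗ (not Boise or Tampa) → not eligible.
Mental Health Benefit — service 1752 days ≥ 3 years (≈1095 days) ✓; site Denver ✗ (not Raleigh, Albany, or Newark) → not eligible.
Dependent Care FSA — service 1752 days ≥ 12 months (≈360 days) ✓; age 22 ≥ 18 ✓; grade Band 1 < Band 5 ✗ → not eligible.
Internet Stipend — service 1752 days < 5 years (≈1825 days) ✗ → not eligible.
Equipment Allowance — service 1752 days ≥ 1 year (≈365 days) ✓; age 22 < 25 ✗ → not eligible.
Commuter Stipend — status full-time ✓; service 1752 days ≥ 120 days ✓; site Denver ✗ (not Porto or Tulsa) → not eligible.

None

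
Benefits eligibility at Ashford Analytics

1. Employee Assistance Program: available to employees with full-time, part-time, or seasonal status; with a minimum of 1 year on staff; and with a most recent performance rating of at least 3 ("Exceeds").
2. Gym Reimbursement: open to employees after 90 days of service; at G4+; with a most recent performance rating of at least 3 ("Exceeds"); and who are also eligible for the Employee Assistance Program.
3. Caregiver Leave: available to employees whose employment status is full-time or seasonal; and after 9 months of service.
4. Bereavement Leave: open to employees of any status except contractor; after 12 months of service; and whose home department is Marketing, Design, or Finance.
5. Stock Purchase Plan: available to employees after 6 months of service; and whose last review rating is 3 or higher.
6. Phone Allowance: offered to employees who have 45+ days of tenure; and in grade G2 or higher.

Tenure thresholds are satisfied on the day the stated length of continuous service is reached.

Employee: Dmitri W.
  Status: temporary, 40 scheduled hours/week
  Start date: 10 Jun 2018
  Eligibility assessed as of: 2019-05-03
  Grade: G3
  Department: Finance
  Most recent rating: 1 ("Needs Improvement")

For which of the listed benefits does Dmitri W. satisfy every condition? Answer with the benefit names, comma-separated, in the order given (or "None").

Service from 10 Jun 2018 to 2019-05-03: 327 days.
Employee Assistance Program — status temporary ✗ (requires full-time, part-time, or seasonal) → not eligible.
Gym Reimbursement — service 327 days ≥ 90 days ✓; grade G3 < G4 ✗ → not eligible.
Caregiver Leave — status temporary ✗ (requires full-time or seasonal) → not eligible.
Bereavement Leave — status temporary ✓ (not excluded); service 327 days < 12 months (≈360 days) ✗ → not eligible.
Stock Purchase Plan — service 327 days ≥ 6 months (≈180 days) ✓; rating 1 < 3 ✗ → not eligible.
Phone Allowance — service 327 days ≥ 45 days ✓; grade G3 ≥ G2 ✓ → eligible.

Phone Allowance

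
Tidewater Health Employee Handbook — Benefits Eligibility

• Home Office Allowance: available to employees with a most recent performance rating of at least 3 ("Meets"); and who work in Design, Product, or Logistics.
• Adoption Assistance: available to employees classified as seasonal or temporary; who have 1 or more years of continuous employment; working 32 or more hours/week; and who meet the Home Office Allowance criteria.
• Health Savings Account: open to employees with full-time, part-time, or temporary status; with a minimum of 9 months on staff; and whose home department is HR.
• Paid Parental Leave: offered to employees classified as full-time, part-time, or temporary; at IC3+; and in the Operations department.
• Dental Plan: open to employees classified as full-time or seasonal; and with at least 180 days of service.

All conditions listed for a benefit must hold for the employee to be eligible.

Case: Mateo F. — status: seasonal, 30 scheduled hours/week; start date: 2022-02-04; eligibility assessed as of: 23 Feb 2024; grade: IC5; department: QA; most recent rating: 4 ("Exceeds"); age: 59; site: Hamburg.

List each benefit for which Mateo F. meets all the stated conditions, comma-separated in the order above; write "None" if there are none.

Dental Plan

Service from 2022-02-04 to 23 Feb 2024: 749 days.
Home Office Allowance — rating 4 ≥ 3 ✓; dept QA ✗ → not eligible.
Adoption Assistance — status seasonal ✓; service 749 days ≥ 1 year (≈365 days) ✓; 30 hrs/wk < 32 ✗ → not eligible.
Health Savings Account — status seasonal ✗ (requires full-time, part-time, or temporary) → not eligible.
Paid Parental Leave — status seasonal ✗ (requires full-time, part-time, or temporary) → not eligible.
Dental Plan — status seasonal ✓; service 749 days ≥ 180 days ✓ → eligible.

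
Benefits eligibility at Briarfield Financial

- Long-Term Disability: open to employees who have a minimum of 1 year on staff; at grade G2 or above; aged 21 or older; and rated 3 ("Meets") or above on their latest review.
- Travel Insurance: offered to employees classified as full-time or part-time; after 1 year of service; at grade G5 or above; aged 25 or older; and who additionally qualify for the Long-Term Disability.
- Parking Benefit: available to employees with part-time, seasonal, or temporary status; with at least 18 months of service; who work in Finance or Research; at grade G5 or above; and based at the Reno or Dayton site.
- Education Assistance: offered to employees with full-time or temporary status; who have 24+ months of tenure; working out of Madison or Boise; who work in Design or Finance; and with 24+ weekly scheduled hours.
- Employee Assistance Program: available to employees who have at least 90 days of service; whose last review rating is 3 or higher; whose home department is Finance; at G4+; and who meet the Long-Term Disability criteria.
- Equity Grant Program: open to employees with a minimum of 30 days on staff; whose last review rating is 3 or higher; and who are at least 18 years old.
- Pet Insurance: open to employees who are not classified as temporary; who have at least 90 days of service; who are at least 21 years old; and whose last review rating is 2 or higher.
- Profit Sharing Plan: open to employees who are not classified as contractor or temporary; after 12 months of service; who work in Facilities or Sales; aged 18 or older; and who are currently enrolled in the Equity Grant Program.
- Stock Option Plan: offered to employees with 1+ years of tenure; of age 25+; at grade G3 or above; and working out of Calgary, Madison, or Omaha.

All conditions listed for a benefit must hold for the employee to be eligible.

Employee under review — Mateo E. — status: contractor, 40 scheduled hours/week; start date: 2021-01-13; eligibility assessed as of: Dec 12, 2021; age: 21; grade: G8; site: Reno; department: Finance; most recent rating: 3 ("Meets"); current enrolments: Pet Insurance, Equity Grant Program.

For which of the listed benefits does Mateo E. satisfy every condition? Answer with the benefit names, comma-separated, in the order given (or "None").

Equity Grant Program, Pet Insurance

Service from 2021-01-13 to Dec 12, 2021: 333 days.
Long-Term Disability — service 333 days < 1 year (≈365 days) ✗ → not eligible.
Travel Insurance — status contractor ✗ (requires full-time or part-time) → not eligible.
Parking Benefit — status contractor ✗ (requires part-time, seasonal, or temporary) → not eligible.
Education Assistance — status contractor ✗ (requires full-time or temporary) → not eligible.
Employee Assistance Program — service 333 days ≥ 90 days ✓; rating 3 ≥ 3 ✓; dept Finance ✓; grade G8 ≥ G4 ✓; not eligible for Long-Term Disability ✗ → not eligible.
Equity Grant Program — service 333 days ≥ 30 days ✓; rating 3 ≥ 3 ✓; age 21 ≥ 18 ✓ → eligible.
Pet Insurance — status contractor ✓ (not excluded); service 333 days ≥ 90 days ✓; age 21 ≥ 21 ✓; rating 3 ≥ 2 ✓ → eligible.
Profit Sharing Plan — status contractor ✗ (excluded) → not eligible.
Stock Option Plan — service 333 days < 1 year (≈365 days) ✗ → not eligible.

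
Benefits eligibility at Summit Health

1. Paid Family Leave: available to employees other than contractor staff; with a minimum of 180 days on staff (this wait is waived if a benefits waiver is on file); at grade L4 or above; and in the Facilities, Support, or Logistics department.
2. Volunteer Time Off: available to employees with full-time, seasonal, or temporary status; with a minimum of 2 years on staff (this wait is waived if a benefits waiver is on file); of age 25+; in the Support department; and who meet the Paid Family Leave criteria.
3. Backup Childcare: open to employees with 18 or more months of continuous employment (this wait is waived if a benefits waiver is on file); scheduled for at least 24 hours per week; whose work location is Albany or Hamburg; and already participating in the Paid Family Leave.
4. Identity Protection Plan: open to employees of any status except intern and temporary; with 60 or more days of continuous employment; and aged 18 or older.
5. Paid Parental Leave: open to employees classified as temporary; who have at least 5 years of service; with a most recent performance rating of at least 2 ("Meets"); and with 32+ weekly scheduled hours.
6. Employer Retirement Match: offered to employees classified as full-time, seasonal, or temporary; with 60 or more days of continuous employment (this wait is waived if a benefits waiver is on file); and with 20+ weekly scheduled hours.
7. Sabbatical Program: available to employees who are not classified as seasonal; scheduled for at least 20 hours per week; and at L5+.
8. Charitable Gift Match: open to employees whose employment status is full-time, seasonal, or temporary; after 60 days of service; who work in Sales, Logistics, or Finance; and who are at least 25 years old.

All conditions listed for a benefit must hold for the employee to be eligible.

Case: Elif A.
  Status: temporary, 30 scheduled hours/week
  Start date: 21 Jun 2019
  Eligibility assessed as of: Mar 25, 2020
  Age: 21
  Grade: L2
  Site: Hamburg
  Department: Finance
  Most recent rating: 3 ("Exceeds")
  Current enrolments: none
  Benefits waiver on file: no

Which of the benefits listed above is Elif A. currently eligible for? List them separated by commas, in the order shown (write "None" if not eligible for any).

Employer Retirement Match

Service from 21 Jun 2019 to Mar 25, 2020: 278 days.
Paid Family Leave — status temporary ✓ (not excluded); no waiver, service 278 days ≥ 180 days ✓; grade L2 < L4 ✗ → not eligible.
Volunteer Time Off — status temporary ✓; no waiver, service 278 days < 2 years (≈730 days) ✗ → not eligible.
Backup Childcare — no waiver, service 278 days < 18 months (≈540 days) ✗ → not eligible.
Identity Protection Plan — status temporary ✗ (excluded) → not eligible.
Paid Parental Leave — status temporary ✓; service 278 days < 5 years (≈1825 days) ✗ → not eligible.
Employer Retirement Match — status temporary ✓; no waiver, service 278 days ≥ 60 days ✓; 30 hrs/wk ≥ 20 ✓ → eligible.
Sabbatical Program — status temporary ✓ (not excluded); 30 hrs/wk ≥ 20 ✓; grade L2 < L5 ✗ → not eligible.
Charitable Gift Match — status temporary ✓; service 278 days ≥ 60 days ✓; dept Finance ✓; age 21 < 25 ✗ → not eligible.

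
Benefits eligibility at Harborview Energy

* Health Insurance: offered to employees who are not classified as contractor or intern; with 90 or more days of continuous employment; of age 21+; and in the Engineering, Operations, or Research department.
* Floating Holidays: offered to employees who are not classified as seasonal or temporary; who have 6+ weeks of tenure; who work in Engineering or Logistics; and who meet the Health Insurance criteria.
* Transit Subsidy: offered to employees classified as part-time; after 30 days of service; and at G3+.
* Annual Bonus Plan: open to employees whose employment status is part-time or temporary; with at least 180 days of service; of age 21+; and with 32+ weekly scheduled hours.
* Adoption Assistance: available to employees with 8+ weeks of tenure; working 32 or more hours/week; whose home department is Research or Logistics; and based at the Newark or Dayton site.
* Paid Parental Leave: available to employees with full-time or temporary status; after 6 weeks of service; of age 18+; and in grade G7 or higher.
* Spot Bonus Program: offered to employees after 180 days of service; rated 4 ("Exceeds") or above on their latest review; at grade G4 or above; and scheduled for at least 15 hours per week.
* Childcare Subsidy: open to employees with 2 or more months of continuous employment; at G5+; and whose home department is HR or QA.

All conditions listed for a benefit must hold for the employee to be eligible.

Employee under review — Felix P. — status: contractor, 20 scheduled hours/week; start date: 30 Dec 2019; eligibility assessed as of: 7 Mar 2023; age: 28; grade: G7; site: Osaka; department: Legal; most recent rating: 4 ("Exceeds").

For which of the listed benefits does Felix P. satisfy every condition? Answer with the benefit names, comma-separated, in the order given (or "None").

Spot Bonus Program

Service from 30 Dec 2019 to 7 Mar 2023: 1163 days.
Health Insurance — status contractor ✗ (excluded) → not eligible.
Floating Holidays — status contractor ✓ (not excluded); service 1163 days ≥ 6 weeks (≈42 days) ✓; dept Legal ✗ → not eligible.
Transit Subsidy — status contractor ✗ (requires part-time) → not eligible.
Annual Bonus Plan — status contractor ✗ (requires part-time or temporary) → not eligible.
Adoption Assistance — service 1163 days ≥ 8 weeks (≈56 days) ✓; 20 hrs/wk < 32 ✗ → not eligible.
Paid Parental Leave — status contractor ✗ (requires full-time or temporary) → not eligible.
Spot Bonus Program — service 1163 days ≥ 180 days ✓; rating 4 ≥ 4 ✓; grade G7 ≥ G4 ✓; 20 hrs/wk ≥ 15 ✓ → eligible.
Childcare Subsidy — service 1163 days ≥ 2 months (≈60 days) ✓; grade G7 ≥ G5 ✓; dept Legal ✗ → not eligible.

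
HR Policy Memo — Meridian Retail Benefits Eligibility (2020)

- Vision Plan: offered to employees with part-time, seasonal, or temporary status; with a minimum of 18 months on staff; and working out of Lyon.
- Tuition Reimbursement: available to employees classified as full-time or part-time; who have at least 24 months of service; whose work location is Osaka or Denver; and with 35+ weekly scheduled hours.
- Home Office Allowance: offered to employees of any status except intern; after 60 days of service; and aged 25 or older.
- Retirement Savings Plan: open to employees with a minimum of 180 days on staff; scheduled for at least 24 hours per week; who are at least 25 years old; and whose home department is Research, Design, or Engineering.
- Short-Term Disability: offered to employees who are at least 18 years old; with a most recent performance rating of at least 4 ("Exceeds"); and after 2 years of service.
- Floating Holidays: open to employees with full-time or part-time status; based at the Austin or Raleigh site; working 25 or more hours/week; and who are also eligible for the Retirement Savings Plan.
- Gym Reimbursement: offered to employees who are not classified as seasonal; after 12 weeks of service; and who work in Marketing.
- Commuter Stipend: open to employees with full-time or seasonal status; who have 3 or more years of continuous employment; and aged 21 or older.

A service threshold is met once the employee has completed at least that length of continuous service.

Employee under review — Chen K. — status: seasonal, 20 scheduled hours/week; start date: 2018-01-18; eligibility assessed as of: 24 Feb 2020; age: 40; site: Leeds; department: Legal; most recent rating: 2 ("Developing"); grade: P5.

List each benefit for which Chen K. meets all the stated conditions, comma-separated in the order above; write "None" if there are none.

Home Office Allowance

Service from 2018-01-18 to 24 Feb 2020: 767 days.
Vision Plan — status seasonal ✓; service 767 days ≥ 18 months (≈540 days) ✓; site Leeds ✗ (not Lyon) → not eligible.
Tuition Reimbursement — status seasonal ✗ (requires full-time or part-time) → not eligible.
Home Office Allowance — status seasonal ✓ (not excluded); service 767 days ≥ 60 days ✓; age 40 ≥ 25 ✓ → eligible.
Retirement Savings Plan — service 767 days ≥ 180 days ✓; 20 hrs/wk < 24 ✗ → not eligible.
Short-Term Disability — age 40 ≥ 18 ✓; rating 2 < 4 ✗ → not eligible.
Floating Holidays — status seasonal ✗ (requires full-time or part-time) → not eligible.
Gym Reimbursement — status seasonal ✗ (excluded) → not eligible.
Commuter Stipend — status seasonal ✓; service 767 days < 3 years (≈1095 days) ✗ → not eligible.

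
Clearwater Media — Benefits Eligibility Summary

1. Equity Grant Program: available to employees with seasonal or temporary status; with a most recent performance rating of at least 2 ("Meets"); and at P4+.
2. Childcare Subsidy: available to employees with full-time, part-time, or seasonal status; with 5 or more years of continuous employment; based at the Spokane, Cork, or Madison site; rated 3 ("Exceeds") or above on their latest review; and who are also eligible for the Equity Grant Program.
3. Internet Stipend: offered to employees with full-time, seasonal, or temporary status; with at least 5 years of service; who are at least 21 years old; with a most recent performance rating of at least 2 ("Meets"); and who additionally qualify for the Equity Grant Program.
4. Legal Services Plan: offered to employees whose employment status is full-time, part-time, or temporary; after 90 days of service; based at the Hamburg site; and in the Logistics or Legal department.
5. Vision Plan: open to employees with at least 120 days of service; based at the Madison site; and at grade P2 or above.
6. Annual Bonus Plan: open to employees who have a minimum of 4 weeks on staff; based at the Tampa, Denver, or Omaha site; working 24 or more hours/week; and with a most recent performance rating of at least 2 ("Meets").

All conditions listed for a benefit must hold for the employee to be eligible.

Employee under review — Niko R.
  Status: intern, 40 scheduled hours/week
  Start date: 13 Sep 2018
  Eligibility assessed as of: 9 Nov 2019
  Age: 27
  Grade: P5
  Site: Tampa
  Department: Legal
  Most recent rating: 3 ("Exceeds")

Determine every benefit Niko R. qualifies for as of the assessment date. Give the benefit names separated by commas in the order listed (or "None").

Service from 13 Sep 2018 to 9 Nov 2019: 422 days.
Equity Grant Program — status intern ✗ (requires seasonal or temporary) → not eligible.
Childcare Subsidy — status intern ✗ (requires full-time, part-time, or seasonal) → not eligible.
Internet Stipend — status intern ✗ (requires full-time, seasonal, or temporary) → not eligible.
Legal Services Plan — status intern ✗ (requires full-time, part-time, or temporary) → not eligible.
Vision Plan — service 422 days ≥ 120 days ✓; site Tampa ✗ (not Madison) → not eligible.
Annual Bonus Plan — service 422 days ≥ 4 weeks (≈28 days) ✓; site Tampa ✓; 40 hrs/wk ≥ 24 ✓; rating 3 ≥ 2 ✓ → eligible.

Annual Bonus Plan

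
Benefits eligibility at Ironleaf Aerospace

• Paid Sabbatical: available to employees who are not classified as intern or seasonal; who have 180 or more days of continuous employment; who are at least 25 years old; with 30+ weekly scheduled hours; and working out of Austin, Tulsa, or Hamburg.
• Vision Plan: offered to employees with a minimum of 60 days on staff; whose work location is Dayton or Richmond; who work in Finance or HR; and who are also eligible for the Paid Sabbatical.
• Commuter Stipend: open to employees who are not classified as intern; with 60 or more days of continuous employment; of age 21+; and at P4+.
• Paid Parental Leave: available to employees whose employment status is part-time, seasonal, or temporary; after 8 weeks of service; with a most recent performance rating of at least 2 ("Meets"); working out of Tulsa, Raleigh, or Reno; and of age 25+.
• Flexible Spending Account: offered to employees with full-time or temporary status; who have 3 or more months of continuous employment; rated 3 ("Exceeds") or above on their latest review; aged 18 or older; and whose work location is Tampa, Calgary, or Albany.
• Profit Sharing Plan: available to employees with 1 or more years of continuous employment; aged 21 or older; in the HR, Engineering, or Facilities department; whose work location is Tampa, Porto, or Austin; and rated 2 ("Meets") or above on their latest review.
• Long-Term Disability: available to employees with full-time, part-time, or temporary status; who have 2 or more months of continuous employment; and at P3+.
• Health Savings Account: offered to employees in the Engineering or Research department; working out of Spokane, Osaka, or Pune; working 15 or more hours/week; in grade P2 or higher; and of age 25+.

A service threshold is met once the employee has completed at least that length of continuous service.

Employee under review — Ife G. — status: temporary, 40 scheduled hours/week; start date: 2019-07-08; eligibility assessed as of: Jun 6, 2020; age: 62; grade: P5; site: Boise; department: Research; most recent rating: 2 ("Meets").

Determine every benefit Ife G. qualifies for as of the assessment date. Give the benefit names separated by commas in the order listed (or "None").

Commuter Stipend, Long-Term Disability

Service from 2019-07-08 to Jun 6, 2020: 334 days.
Paid Sabbatical — status temporary ✓ (not excluded); service 334 days ≥ 180 days ✓; age 62 ≥ 25 ✓; 40 hrs/wk ≥ 30 ✓; site Boise ✗ (not Austin, Tulsa, or Hamburg) → not eligible.
Vision Plan — service 334 days ≥ 60 days ✓; site Boise ✗ (not Dayton or Richmond) → not eligible.
Commuter Stipend — status temporary ✓ (not excluded); service 334 days ≥ 60 days ✓; age 62 ≥ 21 ✓; grade P5 ≥ P4 ✓ → eligible.
Paid Parental Leave — status temporary ✓; service 334 days ≥ 8 weeks (≈56 days) ✓; rating 2 ≥ 2 ✓; site Boise ✗ (not Tulsa, Raleigh, or Reno) → not eligible.
Flexible Spending Account — status temporary ✓; service 334 days ≥ 3 months (≈90 days) ✓; rating 2 < 3 ✗ → not eligible.
Profit Sharing Plan — service 334 days < 1 year (≈365 days) ✗ → not eligible.
Long-Term Disability — status temporary ✓; service 334 days ≥ 2 months (≈60 days) ✓; grade P5 ≥ P3 ✓ → eligible.
Health Savings Account — dept Research ✓; site Boise ✗ (not Spokane, Osaka, or Pune) → not eligible.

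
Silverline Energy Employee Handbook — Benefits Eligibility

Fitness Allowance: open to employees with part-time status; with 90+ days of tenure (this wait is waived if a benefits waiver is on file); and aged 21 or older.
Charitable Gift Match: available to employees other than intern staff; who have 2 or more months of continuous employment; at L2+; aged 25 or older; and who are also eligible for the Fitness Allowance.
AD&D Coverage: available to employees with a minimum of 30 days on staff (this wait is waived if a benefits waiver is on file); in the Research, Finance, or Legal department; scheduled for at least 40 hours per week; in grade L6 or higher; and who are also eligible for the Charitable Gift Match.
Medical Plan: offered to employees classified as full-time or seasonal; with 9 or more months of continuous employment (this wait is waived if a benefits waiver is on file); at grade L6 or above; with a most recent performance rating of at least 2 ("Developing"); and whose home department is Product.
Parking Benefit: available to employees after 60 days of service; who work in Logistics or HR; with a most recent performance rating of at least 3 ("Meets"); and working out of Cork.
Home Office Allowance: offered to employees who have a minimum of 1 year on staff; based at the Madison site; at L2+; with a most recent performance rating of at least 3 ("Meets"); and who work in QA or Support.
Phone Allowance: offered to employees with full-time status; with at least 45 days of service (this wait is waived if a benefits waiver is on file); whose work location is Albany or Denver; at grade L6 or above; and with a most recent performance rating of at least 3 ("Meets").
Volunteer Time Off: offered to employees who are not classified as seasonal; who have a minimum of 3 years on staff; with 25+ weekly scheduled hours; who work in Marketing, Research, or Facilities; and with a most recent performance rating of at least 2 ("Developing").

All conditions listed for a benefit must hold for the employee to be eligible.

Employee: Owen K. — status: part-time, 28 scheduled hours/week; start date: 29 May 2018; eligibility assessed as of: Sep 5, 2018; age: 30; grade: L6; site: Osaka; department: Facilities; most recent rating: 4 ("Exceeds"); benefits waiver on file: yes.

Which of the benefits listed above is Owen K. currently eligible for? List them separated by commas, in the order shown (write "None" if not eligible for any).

Fitness Allowance, Charitable Gift Match

Service from 29 May 2018 to Sep 5, 2018: 99 days.
Fitness Allowance — status part-time ✓; benefits waiver on file ✓; age 30 ≥ 21 ✓ → eligible.
Charitable Gift Match — status part-time ✓ (not excluded); service 99 days ≥ 2 months (≈60 days) ✓; grade L6 ≥ L2 ✓; age 30 ≥ 25 ✓; eligible for Fitness Allowance ✓ → eligible.
AD&D Coverage — benefits waiver on file ✓; dept Facilities ✗ → not eligible.
Medical Plan — status part-time ✗ (requires full-time or seasonal) → not eligible.
Parking Benefit — service 99 days ≥ 60 days ✓; dept Facilities ✗ → not eligible.
Home Office Allowance — service 99 days < 1 year (≈365 days) ✗ → not eligible.
Phone Allowance — status part-time ✗ (requires full-time) → not eligible.
Volunteer Time Off — status part-time ✓ (not excluded); service 99 days < 3 years (≈1095 days) ✗ → not eligible.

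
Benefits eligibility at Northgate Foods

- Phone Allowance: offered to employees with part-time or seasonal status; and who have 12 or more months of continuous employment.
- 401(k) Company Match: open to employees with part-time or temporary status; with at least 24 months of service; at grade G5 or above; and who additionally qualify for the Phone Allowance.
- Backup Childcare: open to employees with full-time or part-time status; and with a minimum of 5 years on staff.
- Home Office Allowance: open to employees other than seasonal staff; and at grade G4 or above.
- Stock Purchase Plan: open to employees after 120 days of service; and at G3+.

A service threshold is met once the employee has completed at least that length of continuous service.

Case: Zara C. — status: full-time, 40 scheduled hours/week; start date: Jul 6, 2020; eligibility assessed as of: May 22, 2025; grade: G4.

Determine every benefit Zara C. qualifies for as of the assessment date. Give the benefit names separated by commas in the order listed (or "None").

Home Office Allowance, Stock Purchase Plan

Service from Jul 6, 2020 to May 22, 2025: 1781 days.
Phone Allowance — status full-time ✗ (requires part-time or seasonal) → not eligible.
401(k) Company Match — status full-time ✗ (requires part-time or temporary) → not eligible.
Backup Childcare — status full-time ✓; service 1781 days < 5 years (≈1825 days) ✗ → not eligible.
Home Office Allowance — status full-time ✓ (not excluded); grade G4 ≥ G4 ✓ → eligible.
Stock Purchase Plan — service 1781 days ≥ 120 days ✓; grade G4 ≥ G3 ✓ → eligible.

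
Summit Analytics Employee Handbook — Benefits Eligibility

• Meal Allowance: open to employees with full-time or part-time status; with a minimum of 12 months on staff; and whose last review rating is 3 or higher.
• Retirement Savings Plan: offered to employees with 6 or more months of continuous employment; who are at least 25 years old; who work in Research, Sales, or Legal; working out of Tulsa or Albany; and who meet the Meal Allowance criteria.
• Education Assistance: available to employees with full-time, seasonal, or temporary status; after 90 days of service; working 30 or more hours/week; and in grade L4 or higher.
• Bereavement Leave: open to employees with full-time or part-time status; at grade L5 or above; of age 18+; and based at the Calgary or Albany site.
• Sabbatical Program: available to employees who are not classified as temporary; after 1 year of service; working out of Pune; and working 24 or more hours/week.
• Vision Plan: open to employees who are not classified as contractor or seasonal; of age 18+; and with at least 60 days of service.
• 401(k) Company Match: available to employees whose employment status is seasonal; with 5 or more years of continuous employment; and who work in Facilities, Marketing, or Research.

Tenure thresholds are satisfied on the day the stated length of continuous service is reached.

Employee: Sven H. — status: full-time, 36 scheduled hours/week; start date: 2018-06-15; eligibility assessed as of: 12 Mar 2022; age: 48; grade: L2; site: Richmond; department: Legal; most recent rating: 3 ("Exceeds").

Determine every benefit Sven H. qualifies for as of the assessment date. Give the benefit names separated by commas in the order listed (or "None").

Service from 2018-06-15 to 12 Mar 2022: 1366 days.
Meal Allowance — status full-time ✓; service 1366 days ≥ 12 months (≈360 days) ✓; rating 3 ≥ 3 ✓ → eligible.
Retirement Savings Plan — service 1366 days ≥ 6 months (≈180 days) ✓; age 48 ≥ 25 ✓; dept Legal ✓; site Richmond ✗ (not Tulsa or Albany) → not eligible.
Education Assistance — status full-time ✓; service 1366 days ≥ 90 days ✓; 36 hrs/wk ≥ 30 ✓; grade L2 < L4 ✗ → not eligible.
Bereavement Leave — status full-time ✓; grade L2 < L5 ✗ → not eligible.
Sabbatical Program — status full-time ✓ (not excluded); service 1366 days ≥ 1 year (≈365 days) ✓; site Richmond ✗ (not Pune) → not eligible.
Vision Plan — status full-time ✓ (not excluded); age 48 ≥ 18 ✓; service 1366 days ≥ 60 days ✓ → eligible.
401(k) Company Match — status full-time ✗ (requires seasonal) → not eligible.

Meal Allowance, Vision Plan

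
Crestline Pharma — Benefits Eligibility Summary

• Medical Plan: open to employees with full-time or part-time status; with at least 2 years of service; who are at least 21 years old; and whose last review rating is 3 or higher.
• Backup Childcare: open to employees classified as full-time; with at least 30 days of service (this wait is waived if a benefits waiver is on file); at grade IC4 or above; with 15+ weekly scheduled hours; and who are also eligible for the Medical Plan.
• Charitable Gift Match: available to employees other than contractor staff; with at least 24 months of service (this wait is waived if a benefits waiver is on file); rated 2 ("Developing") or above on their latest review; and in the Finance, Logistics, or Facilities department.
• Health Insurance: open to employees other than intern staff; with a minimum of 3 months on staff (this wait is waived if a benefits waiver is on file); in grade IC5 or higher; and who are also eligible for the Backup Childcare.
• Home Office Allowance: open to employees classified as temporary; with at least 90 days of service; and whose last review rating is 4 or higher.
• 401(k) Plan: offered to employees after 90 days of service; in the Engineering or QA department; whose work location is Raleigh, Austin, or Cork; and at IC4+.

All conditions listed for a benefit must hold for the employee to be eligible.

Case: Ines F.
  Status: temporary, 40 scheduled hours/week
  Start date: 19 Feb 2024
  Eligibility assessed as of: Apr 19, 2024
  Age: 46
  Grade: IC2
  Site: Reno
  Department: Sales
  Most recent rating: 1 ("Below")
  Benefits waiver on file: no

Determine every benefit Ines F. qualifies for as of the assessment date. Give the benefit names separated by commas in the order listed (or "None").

Service from 19 Feb 2024 to Apr 19, 2024: 60 days.
Medical Plan — status temporary ✗ (requires full-time or part-time) → not eligible.
Backup Childcare — status temporary ✗ (requires full-time) → not eligible.
Charitable Gift Match — status temporary ✓ (not excluded); no waiver, service 60 days < 24 months (≈720 days) ✗ → not eligible.
Health Insurance — status temporary ✓ (not excluded); no waiver, service 60 days < 3 months (≈90 days) ✗ → not eligible.
Home Office Allowance — status temporary ✓; service 60 days < 90 days ✗ → not eligible.
401(k) Plan — service 60 days < 90 days ✗ → not eligible.

None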